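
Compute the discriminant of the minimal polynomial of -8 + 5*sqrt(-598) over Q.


The element -8 + 5*sqrt(-598) has minimal polynomial:
x^2 + 16*x + 15014
Discriminant = (16)^2 - 4*(15014)
= 256 - 60056
= -59800

-59800


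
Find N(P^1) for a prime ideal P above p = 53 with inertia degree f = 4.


N(P^a) = p^(a*f)
= 53^(1*4)
= 53^4
= 7890481

7890481


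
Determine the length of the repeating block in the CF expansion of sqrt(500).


Run the CF algorithm for sqrt(500).
a_0 = floor(sqrt(500)) = 22; set m_0=0, q_0=1.
Recurrence: m' = q*a - m,  q' = (d - m'^2)/q,  a' = floor((a_0 + m')/q').
  step 1: m=22, q=16, a=2
  step 2: m=10, q=25, a=1
  step 3: m=15, q=11, a=3
  step 4: m=18, q=16, a=2
  step 5: m=14, q=19, a=1
  step 6: m=5, q=25, a=1
  step 7: m=20, q=4, a=10
  step 8: m=20, q=25, a=1
  step 9: m=5, q=19, a=1
  step 10: m=14, q=16, a=2
  step 11: m=18, q=11, a=3
  step 12: m=15, q=25, a=1
  step 13: m=10, q=16, a=2
  step 14: m=22, q=1, a=44
a_14 = 2*a_0 = 44, so the period closes here.
sqrt(500) = [22; 2, 1, 3, 2, 1, 1, 10, 1, 1, 2, 3, 1, 2, 44]
Period length = 14

14


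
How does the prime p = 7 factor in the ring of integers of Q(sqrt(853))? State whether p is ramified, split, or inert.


K = Q(sqrt(853)). Since d mod 4 = 1, disc(K) = 853.
Check p | disc: 853 mod 7 = 6.
p does not divide disc. Compute Legendre symbol (d/p):
6^((7-1)/2) mod 7 = -1
(d/p) = -1, so p is inert: (p) stays prime with e=1, f=2, g=1.
Therefore p is inert.

inert


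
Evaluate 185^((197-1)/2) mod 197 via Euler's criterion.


p = 197 is prime and the exponent is (p-1)/2 = 98, so by Euler's criterion 185^98 = (185/197) = +1 or -1 mod 197.
Compute by square-and-multiply:
  98 = 64 + 32 + 2 (binary 1100010)
  Repeated squaring mod 197: 185^1 = 185, 185^2 = 144, 185^4 = 51, 185^8 = 40, 185^16 = 24, 185^32 = 182, 185^64 = 28
  185^98 = 185^64 * 185^32 * 185^2 = 28 * 182 * 144 mod 197
    28 * 182 = 5096 = 171 mod 197
    171 * 144 = 24624 = 196 mod 197
  185^98 = 196 mod 197
Result 196 = p - 1 = -1 mod 197: 185 is a quadratic non-residue mod 197. As a residue in [0, p-1] the value is 196.
185^98 mod 197 = 196

196


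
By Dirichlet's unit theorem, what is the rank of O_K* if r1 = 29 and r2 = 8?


By Dirichlet's unit theorem:
rank = r1 + r2 - 1
= 29 + 8 - 1
= 36

36


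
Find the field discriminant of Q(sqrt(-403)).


For K = Q(sqrt(d)) with d squarefree: disc(K) = d if d = 1 mod 4, and disc(K) = 4d if d = 2 or 3 mod 4.
Here d = -403, and d mod 4 = 1.
d = 1 mod 4 (O_K = Z[(1+sqrt(d))/2]), so disc(K) = d = -403

-403


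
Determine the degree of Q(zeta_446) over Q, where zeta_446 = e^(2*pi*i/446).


The degree equals Euler's totient phi(446).
446 = 2 * 223
phi(446) = 222

222


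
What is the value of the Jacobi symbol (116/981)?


Compute (116/981) via quadratic reciprocity:
  pull out 2: (2/981) = -1  (since 981 mod 8 = 5)
  pull out 2: (2/981) = -1  (since 981 mod 8 = 5)
  reciprocity: (29/981) -> +(981/29)
  reduce: (24/29)
  pull out 2: (2/29) = -1  (since 29 mod 8 = 5)
  pull out 2: (2/29) = -1  (since 29 mod 8 = 5)
  pull out 2: (2/29) = -1  (since 29 mod 8 = 5)
  reciprocity: (3/29) -> +(29/3)
  reduce: (2/3)
  pull out 2: (2/3) = -1  (since 3 mod 8 = 3)
  (1/3) = 1
Product of signs = 1

1


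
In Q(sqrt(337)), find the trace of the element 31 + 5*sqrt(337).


Tr(a + b*sqrt(d)) = (a + b*sqrt(d)) + (a - b*sqrt(d)) = 2a
= 2 * (31)
= 62

62


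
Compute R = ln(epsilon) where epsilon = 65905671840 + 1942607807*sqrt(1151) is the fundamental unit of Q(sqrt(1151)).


epsilon = 65905671840 + 1942607807*sqrt(1151)
= 1.3181e+11
R = ln(1.3181e+11)
= 25.6046

25.6046


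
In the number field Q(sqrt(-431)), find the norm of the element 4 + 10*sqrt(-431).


N(a + b*sqrt(d)) = a^2 - d*b^2
= (4)^2 - (-431)*(10)^2
= 16 + 43100
= 43116

43116


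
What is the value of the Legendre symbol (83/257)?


p = 257 is prime, so compute (83/257) with the reciprocity algorithm (Jacobi-symbol steps: pull out 2s via (2/n), flip via reciprocity, reduce):
  reciprocity: (83/257) -> +(257/83)
  reduce: (8/83)
  pull out 2: (2/83) = -1  (since 83 mod 8 = 3)
  pull out 2: (2/83) = -1  (since 83 mod 8 = 3)
  pull out 2: (2/83) = -1  (since 83 mod 8 = 3)
  (1/83) = 1
Product of signs = -1
(83/257) = -1

-1


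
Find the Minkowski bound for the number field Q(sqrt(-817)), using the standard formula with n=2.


d = -817, d mod 4 = 3, so disc(K) = 4d = -3268; |disc(K)| = 3268
Imaginary quadratic field, so n = 2, s = r2 = 1, r1 = 0
M = (n!/n^n) * (4/pi)^s * sqrt(|disc(K)|) = (2!/2^2) * (4/pi)^1 * sqrt(3268)
= 0.5 * 1.273240 * 57.166424
= 36.3933

36.3933


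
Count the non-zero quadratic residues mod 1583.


For prime p, the number of non-zero quadratic residues is (p-1)/2.
= (1583-1)/2
= 791

791


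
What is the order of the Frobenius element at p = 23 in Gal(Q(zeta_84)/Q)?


The Frobenius at p in Gal(Q(zeta_n)/Q) = (Z/nZ)* is the class of p, so its order is ord_84(23), the smallest k >= 1 with 23^k = 1 mod 84.
n = 84 = 2^2 * 3 * 7, phi(84) = 24; the order divides phi(n).
Divisors of 24: 1, 2, 3, 4, 6, 8, 12, 24
Repeated squaring mod 84: 23^1 = 23, 23^2 = 25, 23^4 = 37, 23^8 = 25, 23^16 = 37
Test divisors in increasing order:
  k=1: 23^1 = 23 mod 84
  k=2: 23^2 = 25 mod 84
  k=3: 23^3 = 25 * 23 = 71 mod 84
  k=4: 23^4 = 37 mod 84
  k=6: 23^6 = 37 * 25 = 1 mod 84  <- first divisor giving 1
Order = 6

6


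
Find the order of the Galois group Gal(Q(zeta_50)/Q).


|Gal(Q(zeta_50)/Q)| = phi(50)
= 20

20


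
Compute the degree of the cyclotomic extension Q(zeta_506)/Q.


The degree equals Euler's totient phi(506).
506 = 2 * 11 * 23
phi(506) = 220

220


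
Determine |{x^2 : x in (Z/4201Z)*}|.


For prime p, the number of non-zero quadratic residues is (p-1)/2.
= (4201-1)/2
= 2100

2100


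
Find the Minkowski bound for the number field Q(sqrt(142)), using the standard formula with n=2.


d = 142, d mod 4 = 2, so disc(K) = 4d = 568; |disc(K)| = 568
Real quadratic field, so n = 2, s = r2 = 0, r1 = 2
M = (n!/n^n) * (4/pi)^s * sqrt(|disc(K)|) = (2!/2^2) * (4/pi)^0 * sqrt(568)
= 0.5 * 1.000000 * 23.832751
= 11.9164

11.9164


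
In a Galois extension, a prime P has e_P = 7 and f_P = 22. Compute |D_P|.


|D_P| = e * f
= 7 * 22
= 154

154


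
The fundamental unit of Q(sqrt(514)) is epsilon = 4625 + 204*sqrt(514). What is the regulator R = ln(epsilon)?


epsilon = 4625 + 204*sqrt(514)
= 9249.9999
R = ln(9249.9999)
= 9.1324

9.1324


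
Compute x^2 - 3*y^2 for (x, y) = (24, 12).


x^2 - d*y^2
= 24^2 - 3*12^2
= 576 - 432
= 144

144


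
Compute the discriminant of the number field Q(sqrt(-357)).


For K = Q(sqrt(d)) with d squarefree: disc(K) = d if d = 1 mod 4, and disc(K) = 4d if d = 2 or 3 mod 4.
Here d = -357, and d mod 4 = 3.
d = 3 mod 4, not 1 (O_K = Z[sqrt(d)]), so disc(K) = 4d = 4 * (-357) = -1428

-1428


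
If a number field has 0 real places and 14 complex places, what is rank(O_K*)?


By Dirichlet's unit theorem:
rank = r1 + r2 - 1
= 0 + 14 - 1
= 13

13


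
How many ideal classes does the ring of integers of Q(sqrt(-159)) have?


K = Q(sqrt(-159)). d mod 4 = 1, so D = disc(K) = d = -159
h(K) equals the number of primitive reduced positive-definite forms (a, b, c) = a*x^2 + b*x*y + c*y^2 with b^2 - 4ac = D,
where reduced means |b| <= a <= c, with b >= 0 whenever |b| = a or a = c, and primitive means gcd(a, b, c) = 1.
Reduced forces 3a^2 <= |D| = 159, so 1 <= a <= 7; b must have the parity of D, and c = (b^2 - D)/(4a) must be an integer >= a.
Enumerate a = 1..7, b in [-a, a]:
  a=1: (1, 1, 40)  [1]
  a=2: (2, -1, 20), (2, 1, 20)  [2]
  a=3: (3, 3, 14)  [1]
  a=4: (4, -1, 10), (4, 1, 10)  [2]
  a=5: (5, -1, 8), (5, 1, 8)  [2]
  a=6: (6, -3, 7), (6, 3, 7)  [2]
  a=7: none
Total reduced forms: 1 + 2 + 1 + 2 + 2 + 2 = 10
h = 10

10


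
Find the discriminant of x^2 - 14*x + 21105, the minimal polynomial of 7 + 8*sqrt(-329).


The element 7 + 8*sqrt(-329) has minimal polynomial:
x^2 - 14*x + 21105
Discriminant = (-14)^2 - 4*(21105)
= 196 - 84420
= -84224

-84224


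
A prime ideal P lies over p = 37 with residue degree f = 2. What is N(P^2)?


N(P^a) = p^(a*f)
= 37^(2*2)
= 37^4
= 1874161

1874161


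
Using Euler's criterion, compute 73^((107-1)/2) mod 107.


p = 107 is prime and the exponent is (p-1)/2 = 53, so by Euler's criterion 73^53 = (73/107) = +1 or -1 mod 107.
Compute by square-and-multiply:
  53 = 32 + 16 + 4 + 1 (binary 110101)
  Repeated squaring mod 107: 73^1 = 73, 73^2 = 86, 73^4 = 13, 73^8 = 62, 73^16 = 99, 73^32 = 64
  73^53 = 73^32 * 73^16 * 73^4 * 73^1 = 64 * 99 * 13 * 73 mod 107
    64 * 99 = 6336 = 23 mod 107
    23 * 13 = 299 = 85 mod 107
    85 * 73 = 6205 = 106 mod 107
  73^53 = 106 mod 107
Result 106 = p - 1 = -1 mod 107: 73 is a quadratic non-residue mod 107. As a residue in [0, p-1] the value is 106.
73^53 mod 107 = 106

106


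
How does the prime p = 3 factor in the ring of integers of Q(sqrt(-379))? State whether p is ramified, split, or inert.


K = Q(sqrt(-379)). Since d mod 4 = 1, disc(K) = -379.
Check p | disc: -379 mod 3 = 2.
p does not divide disc. Compute Legendre symbol (d/p):
2^((3-1)/2) mod 3 = -1
(d/p) = -1, so p is inert: (p) stays prime with e=1, f=2, g=1.
Therefore p is inert.

inert


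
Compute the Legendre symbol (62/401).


p = 401 is prime, so compute (62/401) with the reciprocity algorithm (Jacobi-symbol steps: pull out 2s via (2/n), flip via reciprocity, reduce):
  pull out 2: (2/401) = +1  (since 401 mod 8 = 1)
  reciprocity: (31/401) -> +(401/31)
  reduce: (29/31)
  reciprocity: (29/31) -> +(31/29)
  reduce: (2/29)
  pull out 2: (2/29) = -1  (since 29 mod 8 = 5)
  (1/29) = 1
Product of signs = -1
(62/401) = -1

-1


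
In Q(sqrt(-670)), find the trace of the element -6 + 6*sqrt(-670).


Tr(a + b*sqrt(d)) = (a + b*sqrt(d)) + (a - b*sqrt(d)) = 2a
= 2 * (-6)
= -12

-12


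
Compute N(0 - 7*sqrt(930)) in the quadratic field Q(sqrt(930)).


N(a + b*sqrt(d)) = a^2 - d*b^2
= (0)^2 - (930)*(-7)^2
= 0 - 45570
= -45570

-45570


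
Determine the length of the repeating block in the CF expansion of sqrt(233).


Run the CF algorithm for sqrt(233).
a_0 = floor(sqrt(233)) = 15; set m_0=0, q_0=1.
Recurrence: m' = q*a - m,  q' = (d - m'^2)/q,  a' = floor((a_0 + m')/q').
  step 1: m=15, q=8, a=3
  step 2: m=9, q=19, a=1
  step 3: m=10, q=7, a=3
  step 4: m=11, q=16, a=1
  step 5: m=5, q=13, a=1
  step 6: m=8, q=13, a=1
  step 7: m=5, q=16, a=1
  step 8: m=11, q=7, a=3
  step 9: m=10, q=19, a=1
  step 10: m=9, q=8, a=3
  step 11: m=15, q=1, a=30
a_11 = 2*a_0 = 30, so the period closes here.
sqrt(233) = [15; 3, 1, 3, 1, 1, 1, 1, 3, 1, 3, 30]
Period length = 11

11


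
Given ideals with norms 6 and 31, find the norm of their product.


N(IJ) = N(I) * N(J)
= 6 * 31
= 186

186


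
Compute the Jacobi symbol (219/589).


Compute (219/589) via quadratic reciprocity:
  reciprocity: (219/589) -> +(589/219)
  reduce: (151/219)
  reciprocity: (151/219) -> -(219/151)
  reduce: (68/151)
  pull out 2: (2/151) = +1  (since 151 mod 8 = 7)
  pull out 2: (2/151) = +1  (since 151 mod 8 = 7)
  reciprocity: (17/151) -> +(151/17)
  reduce: (15/17)
  reciprocity: (15/17) -> +(17/15)
  reduce: (2/15)
  pull out 2: (2/15) = +1  (since 15 mod 8 = 7)
  (1/15) = 1
Product of signs = -1

-1


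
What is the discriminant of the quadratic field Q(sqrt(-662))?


For K = Q(sqrt(d)) with d squarefree: disc(K) = d if d = 1 mod 4, and disc(K) = 4d if d = 2 or 3 mod 4.
Here d = -662, and d mod 4 = 2.
d = 2 mod 4, not 1 (O_K = Z[sqrt(d)]), so disc(K) = 4d = 4 * (-662) = -2648

-2648


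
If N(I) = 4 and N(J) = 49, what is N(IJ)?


N(IJ) = N(I) * N(J)
= 4 * 49
= 196

196


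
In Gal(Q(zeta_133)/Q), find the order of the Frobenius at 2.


The Frobenius at p in Gal(Q(zeta_n)/Q) = (Z/nZ)* is the class of p, so its order is ord_133(2), the smallest k >= 1 with 2^k = 1 mod 133.
n = 133 = 7 * 19, phi(133) = 108; the order divides phi(n).
Divisors of 108: 1, 2, 3, 4, 6, 9, 12, 18, 27, 36, 54, 108
Repeated squaring mod 133: 2^1 = 2, 2^2 = 4, 2^4 = 16, 2^8 = 123, 2^16 = 100, 2^32 = 25, 2^64 = 93
Test divisors in increasing order:
  k=1: 2^1 = 2 mod 133
  k=2: 2^2 = 4 mod 133
  k=3: 2^3 = 4 * 2 = 8 mod 133
  k=4: 2^4 = 16 mod 133
  k=6: 2^6 = 16 * 4 = 64 mod 133
  k=9: 2^9 = 123 * 2 = 113 mod 133
  k=12: 2^12 = 123 * 16 = 106 mod 133
  k=18: 2^18 = 100 * 4 = 1 mod 133  <- first divisor giving 1
Order = 18

18


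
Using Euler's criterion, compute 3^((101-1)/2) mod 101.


p = 101 is prime and the exponent is (p-1)/2 = 50, so by Euler's criterion 3^50 = (3/101) = +1 or -1 mod 101.
Compute by square-and-multiply:
  50 = 32 + 16 + 2 (binary 110010)
  Repeated squaring mod 101: 3^1 = 3, 3^2 = 9, 3^4 = 81, 3^8 = 97, 3^16 = 16, 3^32 = 54
  3^50 = 3^32 * 3^16 * 3^2 = 54 * 16 * 9 mod 101
    54 * 16 = 864 = 56 mod 101
    56 * 9 = 504 = 100 mod 101
  3^50 = 100 mod 101
Result 100 = p - 1 = -1 mod 101: 3 is a quadratic non-residue mod 101. As a residue in [0, p-1] the value is 100.
3^50 mod 101 = 100

100


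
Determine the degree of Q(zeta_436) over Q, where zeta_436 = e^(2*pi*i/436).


The degree equals Euler's totient phi(436).
436 = 2^2 * 109
phi(436) = 216

216


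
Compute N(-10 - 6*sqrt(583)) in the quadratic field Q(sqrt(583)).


N(a + b*sqrt(d)) = a^2 - d*b^2
= (-10)^2 - (583)*(-6)^2
= 100 - 20988
= -20888

-20888


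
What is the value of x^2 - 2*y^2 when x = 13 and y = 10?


x^2 - d*y^2
= 13^2 - 2*10^2
= 169 - 200
= -31

-31


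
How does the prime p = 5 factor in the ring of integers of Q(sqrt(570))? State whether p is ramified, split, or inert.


K = Q(sqrt(570)). Since d mod 4 = 2, disc(K) = 2280.
Check p | disc: 2280 mod 5 = 0.
p divides disc, so p ramifies: (p) = P^2 with e=2, f=1, g=1.
Therefore p is ramified.

ramified


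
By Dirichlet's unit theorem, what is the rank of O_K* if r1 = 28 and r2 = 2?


By Dirichlet's unit theorem:
rank = r1 + r2 - 1
= 28 + 2 - 1
= 29

29


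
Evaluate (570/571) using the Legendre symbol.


p = 571 is prime, so compute (570/571) with the reciprocity algorithm (Jacobi-symbol steps: pull out 2s via (2/n), flip via reciprocity, reduce):
  pull out 2: (2/571) = -1  (since 571 mod 8 = 3)
  reciprocity: (285/571) -> +(571/285)
  reduce: (1/285)
  (1/285) = 1
Product of signs = -1
(570/571) = -1

-1


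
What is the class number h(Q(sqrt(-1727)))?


K = Q(sqrt(-1727)). d mod 4 = 1, so D = disc(K) = d = -1727
h(K) equals the number of primitive reduced positive-definite forms (a, b, c) = a*x^2 + b*x*y + c*y^2 with b^2 - 4ac = D,
where reduced means |b| <= a <= c, with b >= 0 whenever |b| = a or a = c, and primitive means gcd(a, b, c) = 1.
Reduced forces 3a^2 <= |D| = 1727, so 1 <= a <= 23; b must have the parity of D, and c = (b^2 - D)/(4a) must be an integer >= a.
Enumerate a = 1..23, b in [-a, a]:
  a=1: (1, 1, 432)  [1]
  a=2: (2, -1, 216), (2, 1, 216)  [2]
  a=3: (3, -1, 144), (3, 1, 144)  [2]
  a=4: (4, -1, 108), (4, 1, 108)  [2]
  a=5: none
  a=6: (6, -5, 73), (6, -1, 72), (6, 1, 72), (6, 5, 73)  [4]
  a=7: (7, -3, 62), (7, 3, 62)  [2]
  a=8: (8, -1, 54), (8, 1, 54)  [2]
  a=9: (9, -1, 48), (9, 1, 48)  [2]
  a=10: none
  a=11: (11, 11, 42)  [1]
  a=12: (12, -7, 37), (12, -1, 36), (12, 1, 36), (12, 7, 37)  [4]
  a=13: none
  a=14: (14, -11, 33), (14, -3, 31), (14, 3, 31), (14, 11, 33)  [4]
  a=15: none
  a=16: (16, -1, 27), (16, 1, 27)  [2]
  a=17: none
  a=18: (18, -17, 28), (18, -1, 24), (18, 1, 24), (18, 17, 28)  [4]
  a=19..20: none
  a=21: (21, -17, 24), (21, -11, 22), (21, 11, 22), (21, 17, 24)  [4]
  a=22..23: none
Total reduced forms: 1 + 2 + 2 + 2 + 4 + 2 + 2 + 2 + 1 + 4 + 4 + 2 + 4 + 4 = 36
h = 36

36


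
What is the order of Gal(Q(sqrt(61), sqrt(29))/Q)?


The 2 square roots of distinct primes are multiplicatively independent over Q,
so [K:Q] = 2^2 and Gal(K/Q) is isomorphic to (Z/2Z)^2.
|Gal| = 2^2 = 4

4


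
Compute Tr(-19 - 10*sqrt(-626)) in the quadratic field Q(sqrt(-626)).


Tr(a + b*sqrt(d)) = (a + b*sqrt(d)) + (a - b*sqrt(d)) = 2a
= 2 * (-19)
= -38

-38


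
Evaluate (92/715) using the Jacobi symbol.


Compute (92/715) via quadratic reciprocity:
  pull out 2: (2/715) = -1  (since 715 mod 8 = 3)
  pull out 2: (2/715) = -1  (since 715 mod 8 = 3)
  reciprocity: (23/715) -> -(715/23)
  reduce: (2/23)
  pull out 2: (2/23) = +1  (since 23 mod 8 = 7)
  (1/23) = 1
Product of signs = -1

-1


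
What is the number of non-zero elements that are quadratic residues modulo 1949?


For prime p, the number of non-zero quadratic residues is (p-1)/2.
= (1949-1)/2
= 974

974


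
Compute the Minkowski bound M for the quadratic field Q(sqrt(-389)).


d = -389, d mod 4 = 3, so disc(K) = 4d = -1556; |disc(K)| = 1556
Imaginary quadratic field, so n = 2, s = r2 = 1, r1 = 0
M = (n!/n^n) * (4/pi)^s * sqrt(|disc(K)|) = (2!/2^2) * (4/pi)^1 * sqrt(1556)
= 0.5 * 1.273240 * 39.446166
= 25.1122

25.1122


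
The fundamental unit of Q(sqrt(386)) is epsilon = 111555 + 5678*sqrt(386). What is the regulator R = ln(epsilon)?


epsilon = 111555 + 5678*sqrt(386)
= 223110.0000
R = ln(223110.0000)
= 12.3154

12.3154


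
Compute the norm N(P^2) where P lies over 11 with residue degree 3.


N(P^a) = p^(a*f)
= 11^(2*3)
= 11^6
= 1771561

1771561


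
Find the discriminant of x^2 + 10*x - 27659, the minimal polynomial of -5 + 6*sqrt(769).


The element -5 + 6*sqrt(769) has minimal polynomial:
x^2 + 10*x - 27659
Discriminant = (10)^2 - 4*(-27659)
= 100 + 110636
= 110736

110736


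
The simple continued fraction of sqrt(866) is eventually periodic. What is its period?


Run the CF algorithm for sqrt(866).
a_0 = floor(sqrt(866)) = 29; set m_0=0, q_0=1.
Recurrence: m' = q*a - m,  q' = (d - m'^2)/q,  a' = floor((a_0 + m')/q').
  step 1: m=29, q=25, a=2
  step 2: m=21, q=17, a=2
  step 3: m=13, q=41, a=1
  step 4: m=28, q=2, a=28
  step 5: m=28, q=41, a=1
  step 6: m=13, q=17, a=2
  step 7: m=21, q=25, a=2
  step 8: m=29, q=1, a=58
a_8 = 2*a_0 = 58, so the period closes here.
sqrt(866) = [29; 2, 2, 1, 28, 1, 2, 2, 58]
Period length = 8

8


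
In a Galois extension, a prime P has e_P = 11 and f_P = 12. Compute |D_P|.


|D_P| = e * f
= 11 * 12
= 132

132


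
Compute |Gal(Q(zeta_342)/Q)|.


|Gal(Q(zeta_342)/Q)| = phi(342)
= 108

108


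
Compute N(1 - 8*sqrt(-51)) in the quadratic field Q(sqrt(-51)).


N(a + b*sqrt(d)) = a^2 - d*b^2
= (1)^2 - (-51)*(-8)^2
= 1 + 3264
= 3265

3265


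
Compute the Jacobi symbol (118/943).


Compute (118/943) via quadratic reciprocity:
  pull out 2: (2/943) = +1  (since 943 mod 8 = 7)
  reciprocity: (59/943) -> -(943/59)
  reduce: (58/59)
  pull out 2: (2/59) = -1  (since 59 mod 8 = 3)
  reciprocity: (29/59) -> +(59/29)
  reduce: (1/29)
  (1/29) = 1
Product of signs = 1

1


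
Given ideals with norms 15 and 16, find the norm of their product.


N(IJ) = N(I) * N(J)
= 15 * 16
= 240

240


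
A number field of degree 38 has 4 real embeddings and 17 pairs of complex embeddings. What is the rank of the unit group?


By Dirichlet's unit theorem:
rank = r1 + r2 - 1
= 4 + 17 - 1
= 20

20


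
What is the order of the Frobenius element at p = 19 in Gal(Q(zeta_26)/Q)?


The Frobenius at p in Gal(Q(zeta_n)/Q) = (Z/nZ)* is the class of p, so its order is ord_26(19), the smallest k >= 1 with 19^k = 1 mod 26.
n = 26 = 2 * 13, phi(26) = 12; the order divides phi(n).
Divisors of 12: 1, 2, 3, 4, 6, 12
Repeated squaring mod 26: 19^1 = 19, 19^2 = 23, 19^4 = 9, 19^8 = 3
Test divisors in increasing order:
  k=1: 19^1 = 19 mod 26
  k=2: 19^2 = 23 mod 26
  k=3: 19^3 = 23 * 19 = 21 mod 26
  k=4: 19^4 = 9 mod 26
  k=6: 19^6 = 9 * 23 = 25 mod 26
  k=12: 19^12 = 3 * 9 = 1 mod 26  <- first divisor giving 1
Order = 12

12


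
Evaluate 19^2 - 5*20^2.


x^2 - d*y^2
= 19^2 - 5*20^2
= 361 - 2000
= -1639

-1639


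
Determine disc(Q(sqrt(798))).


For K = Q(sqrt(d)) with d squarefree: disc(K) = d if d = 1 mod 4, and disc(K) = 4d if d = 2 or 3 mod 4.
Here d = 798, and d mod 4 = 2.
d = 2 mod 4, not 1 (O_K = Z[sqrt(d)]), so disc(K) = 4d = 4 * (798) = 3192

3192


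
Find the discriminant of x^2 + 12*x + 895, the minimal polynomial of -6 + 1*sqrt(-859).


The element -6 + 1*sqrt(-859) has minimal polynomial:
x^2 + 12*x + 895
Discriminant = (12)^2 - 4*(895)
= 144 - 3580
= -3436

-3436


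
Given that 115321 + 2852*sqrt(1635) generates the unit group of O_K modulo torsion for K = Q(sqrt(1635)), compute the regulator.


epsilon = 115321 + 2852*sqrt(1635)
= 230642.0000
R = ln(230642.0000)
= 12.3486

12.3486


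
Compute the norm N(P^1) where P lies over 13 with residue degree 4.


N(P^a) = p^(a*f)
= 13^(1*4)
= 13^4
= 28561

28561


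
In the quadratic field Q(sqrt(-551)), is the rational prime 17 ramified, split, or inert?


K = Q(sqrt(-551)). Since d mod 4 = 1, disc(K) = -551.
Check p | disc: -551 mod 17 = 10.
p does not divide disc. Compute Legendre symbol (d/p):
10^((17-1)/2) mod 17 = -1
(d/p) = -1, so p is inert: (p) stays prime with e=1, f=2, g=1.
Therefore p is inert.

inert


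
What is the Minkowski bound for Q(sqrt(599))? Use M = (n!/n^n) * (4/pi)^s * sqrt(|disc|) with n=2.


d = 599, d mod 4 = 3, so disc(K) = 4d = 2396; |disc(K)| = 2396
Real quadratic field, so n = 2, s = r2 = 0, r1 = 2
M = (n!/n^n) * (4/pi)^s * sqrt(|disc(K)|) = (2!/2^2) * (4/pi)^0 * sqrt(2396)
= 0.5 * 1.000000 * 48.948953
= 24.4745

24.4745


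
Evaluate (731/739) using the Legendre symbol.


p = 739 is prime, so compute (731/739) with the reciprocity algorithm (Jacobi-symbol steps: pull out 2s via (2/n), flip via reciprocity, reduce):
  reciprocity: (731/739) -> -(739/731)
  reduce: (8/731)
  pull out 2: (2/731) = -1  (since 731 mod 8 = 3)
  pull out 2: (2/731) = -1  (since 731 mod 8 = 3)
  pull out 2: (2/731) = -1  (since 731 mod 8 = 3)
  (1/731) = 1
Product of signs = 1
(731/739) = 1

1


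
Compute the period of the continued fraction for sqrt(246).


Run the CF algorithm for sqrt(246).
a_0 = floor(sqrt(246)) = 15; set m_0=0, q_0=1.
Recurrence: m' = q*a - m,  q' = (d - m'^2)/q,  a' = floor((a_0 + m')/q').
  step 1: m=15, q=21, a=1
  step 2: m=6, q=10, a=2
  step 3: m=14, q=5, a=5
  step 4: m=11, q=25, a=1
  step 5: m=14, q=2, a=14
  step 6: m=14, q=25, a=1
  step 7: m=11, q=5, a=5
  step 8: m=14, q=10, a=2
  step 9: m=6, q=21, a=1
  step 10: m=15, q=1, a=30
a_10 = 2*a_0 = 30, so the period closes here.
sqrt(246) = [15; 1, 2, 5, 1, 14, 1, 5, 2, 1, 30]
Period length = 10

10


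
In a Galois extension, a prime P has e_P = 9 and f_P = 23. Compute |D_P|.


|D_P| = e * f
= 9 * 23
= 207

207


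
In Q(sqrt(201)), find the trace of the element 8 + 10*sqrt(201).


Tr(a + b*sqrt(d)) = (a + b*sqrt(d)) + (a - b*sqrt(d)) = 2a
= 2 * (8)
= 16

16


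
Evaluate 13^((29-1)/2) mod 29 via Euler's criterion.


p = 29 is prime and the exponent is (p-1)/2 = 14, so by Euler's criterion 13^14 = (13/29) = +1 or -1 mod 29.
Compute by square-and-multiply:
  14 = 8 + 4 + 2 (binary 1110)
  Repeated squaring mod 29: 13^1 = 13, 13^2 = 24, 13^4 = 25, 13^8 = 16
  13^14 = 13^8 * 13^4 * 13^2 = 16 * 25 * 24 mod 29
    16 * 25 = 400 = 23 mod 29
    23 * 24 = 552 = 1 mod 29
  13^14 = 1 mod 29
Result 1: 13 is a quadratic residue mod 29.
13^14 mod 29 = 1

1


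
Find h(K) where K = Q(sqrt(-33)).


K = Q(sqrt(-33)). d mod 4 = 3, so D = disc(K) = 4d = -132
h(K) equals the number of primitive reduced positive-definite forms (a, b, c) = a*x^2 + b*x*y + c*y^2 with b^2 - 4ac = D,
where reduced means |b| <= a <= c, with b >= 0 whenever |b| = a or a = c, and primitive means gcd(a, b, c) = 1.
Reduced forces 3a^2 <= |D| = 132, so 1 <= a <= 6; b must have the parity of D, and c = (b^2 - D)/(4a) must be an integer >= a.
Enumerate a = 1..6, b in [-a, a]:
  a=1: (1, 0, 33)  [1]
  a=2: (2, 2, 17)  [1]
  a=3: (3, 0, 11)  [1]
  a=4..5: none
  a=6: (6, 6, 7)  [1]
Total reduced forms: 1 + 1 + 1 + 1 = 4
h = 4

4


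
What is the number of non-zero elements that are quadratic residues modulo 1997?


For prime p, the number of non-zero quadratic residues is (p-1)/2.
= (1997-1)/2
= 998

998


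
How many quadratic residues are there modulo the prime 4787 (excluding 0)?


For prime p, the number of non-zero quadratic residues is (p-1)/2.
= (4787-1)/2
= 2393

2393


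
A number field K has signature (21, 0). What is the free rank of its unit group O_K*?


By Dirichlet's unit theorem:
rank = r1 + r2 - 1
= 21 + 0 - 1
= 20

20


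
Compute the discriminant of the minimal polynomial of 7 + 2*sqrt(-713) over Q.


The element 7 + 2*sqrt(-713) has minimal polynomial:
x^2 - 14*x + 2901
Discriminant = (-14)^2 - 4*(2901)
= 196 - 11604
= -11408

-11408


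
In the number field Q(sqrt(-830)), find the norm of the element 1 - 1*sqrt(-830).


N(a + b*sqrt(d)) = a^2 - d*b^2
= (1)^2 - (-830)*(-1)^2
= 1 + 830
= 831

831


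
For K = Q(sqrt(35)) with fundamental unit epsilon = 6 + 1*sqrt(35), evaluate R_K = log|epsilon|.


epsilon = 6 + 1*sqrt(35)
= 11.9161
R = ln(11.9161)
= 2.4779

2.4779


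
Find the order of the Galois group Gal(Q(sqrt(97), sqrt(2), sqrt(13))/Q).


The 3 square roots of distinct primes are multiplicatively independent over Q,
so [K:Q] = 2^3 and Gal(K/Q) is isomorphic to (Z/2Z)^3.
|Gal| = 2^3 = 8

8


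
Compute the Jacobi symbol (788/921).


Compute (788/921) via quadratic reciprocity:
  pull out 2: (2/921) = +1  (since 921 mod 8 = 1)
  pull out 2: (2/921) = +1  (since 921 mod 8 = 1)
  reciprocity: (197/921) -> +(921/197)
  reduce: (133/197)
  reciprocity: (133/197) -> +(197/133)
  reduce: (64/133)
  pull out 2: (2/133) = -1  (since 133 mod 8 = 5)
  pull out 2: (2/133) = -1  (since 133 mod 8 = 5)
  pull out 2: (2/133) = -1  (since 133 mod 8 = 5)
  pull out 2: (2/133) = -1  (since 133 mod 8 = 5)
  pull out 2: (2/133) = -1  (since 133 mod 8 = 5)
  pull out 2: (2/133) = -1  (since 133 mod 8 = 5)
  (1/133) = 1
Product of signs = 1

1


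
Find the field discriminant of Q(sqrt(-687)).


For K = Q(sqrt(d)) with d squarefree: disc(K) = d if d = 1 mod 4, and disc(K) = 4d if d = 2 or 3 mod 4.
Here d = -687, and d mod 4 = 1.
d = 1 mod 4 (O_K = Z[(1+sqrt(d))/2]), so disc(K) = d = -687

-687


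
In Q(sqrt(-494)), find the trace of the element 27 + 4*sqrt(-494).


Tr(a + b*sqrt(d)) = (a + b*sqrt(d)) + (a - b*sqrt(d)) = 2a
= 2 * (27)
= 54

54


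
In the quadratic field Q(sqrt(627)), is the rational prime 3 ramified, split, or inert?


K = Q(sqrt(627)). Since d mod 4 = 3, disc(K) = 2508.
Check p | disc: 2508 mod 3 = 0.
p divides disc, so p ramifies: (p) = P^2 with e=2, f=1, g=1.
Therefore p is ramified.

ramified


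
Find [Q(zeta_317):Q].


The degree equals Euler's totient phi(317).
317 = 317
phi(317) = 316

316


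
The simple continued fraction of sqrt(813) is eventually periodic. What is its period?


Run the CF algorithm for sqrt(813).
a_0 = floor(sqrt(813)) = 28; set m_0=0, q_0=1.
Recurrence: m' = q*a - m,  q' = (d - m'^2)/q,  a' = floor((a_0 + m')/q').
  step 1: m=28, q=29, a=1
  step 2: m=1, q=28, a=1
  step 3: m=27, q=3, a=18
  step 4: m=27, q=28, a=1
  step 5: m=1, q=29, a=1
  step 6: m=28, q=1, a=56
a_6 = 2*a_0 = 56, so the period closes here.
sqrt(813) = [28; 1, 1, 18, 1, 1, 56]
Period length = 6

6


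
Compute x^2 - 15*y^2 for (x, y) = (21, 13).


x^2 - d*y^2
= 21^2 - 15*13^2
= 441 - 2535
= -2094

-2094


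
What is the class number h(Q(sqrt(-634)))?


K = Q(sqrt(-634)). d mod 4 = 2, so D = disc(K) = 4d = -2536
h(K) equals the number of primitive reduced positive-definite forms (a, b, c) = a*x^2 + b*x*y + c*y^2 with b^2 - 4ac = D,
where reduced means |b| <= a <= c, with b >= 0 whenever |b| = a or a = c, and primitive means gcd(a, b, c) = 1.
Reduced forces 3a^2 <= |D| = 2536, so 1 <= a <= 29; b must have the parity of D, and c = (b^2 - D)/(4a) must be an integer >= a.
Enumerate a = 1..29, b in [-a, a]:
  a=1: (1, 0, 634)  [1]
  a=2: (2, 0, 317)  [1]
  a=3..4: none
  a=5: (5, -2, 127), (5, 2, 127)  [2]
  a=6..9: none
  a=10: (10, -8, 65), (10, 8, 65)  [2]
  a=11: (11, -4, 58), (11, 4, 58)  [2]
  a=12: none
  a=13: (13, -8, 50), (13, 8, 50)  [2]
  a=14..21: none
  a=22: (22, -4, 29), (22, 4, 29)  [2]
  a=23..24: none
  a=25: (25, -8, 26), (25, 8, 26)  [2]
  a=26..29: none
Total reduced forms: 1 + 1 + 2 + 2 + 2 + 2 + 2 + 2 = 14
h = 14

14


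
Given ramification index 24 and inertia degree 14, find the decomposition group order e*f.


|D_P| = e * f
= 24 * 14
= 336

336


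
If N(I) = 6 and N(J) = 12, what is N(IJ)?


N(IJ) = N(I) * N(J)
= 6 * 12
= 72

72


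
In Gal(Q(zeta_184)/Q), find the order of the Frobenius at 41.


The Frobenius at p in Gal(Q(zeta_n)/Q) = (Z/nZ)* is the class of p, so its order is ord_184(41), the smallest k >= 1 with 41^k = 1 mod 184.
n = 184 = 2^3 * 23, phi(184) = 88; the order divides phi(n).
Divisors of 88: 1, 2, 4, 8, 11, 22, 44, 88
Repeated squaring mod 184: 41^1 = 41, 41^2 = 25, 41^4 = 73, 41^8 = 177, 41^16 = 49, 41^32 = 9, 41^64 = 81
Test divisors in increasing order:
  k=1: 41^1 = 41 mod 184
  k=2: 41^2 = 25 mod 184
  k=4: 41^4 = 73 mod 184
  k=8: 41^8 = 177 mod 184
  k=11: 41^11 = 177 * 25 * 41 = 1 mod 184  <- first divisor giving 1
Order = 11

11


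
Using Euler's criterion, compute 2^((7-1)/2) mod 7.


p = 7 is prime and the exponent is (p-1)/2 = 3, so by Euler's criterion 2^3 = (2/7) = +1 or -1 mod 7.
Compute by square-and-multiply:
  3 = 2 + 1 (binary 11)
  Repeated squaring mod 7: 2^1 = 2, 2^2 = 4
  2^3 = 2^2 * 2^1 = 4 * 2 mod 7
    4 * 2 = 8 = 1 mod 7
  2^3 = 1 mod 7
Result 1: 2 is a quadratic residue mod 7.
2^3 mod 7 = 1

1


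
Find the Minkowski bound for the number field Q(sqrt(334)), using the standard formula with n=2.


d = 334, d mod 4 = 2, so disc(K) = 4d = 1336; |disc(K)| = 1336
Real quadratic field, so n = 2, s = r2 = 0, r1 = 2
M = (n!/n^n) * (4/pi)^s * sqrt(|disc(K)|) = (2!/2^2) * (4/pi)^0 * sqrt(1336)
= 0.5 * 1.000000 * 36.551334
= 18.2757

18.2757


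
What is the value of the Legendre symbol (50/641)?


p = 641 is prime, so compute (50/641) with the reciprocity algorithm (Jacobi-symbol steps: pull out 2s via (2/n), flip via reciprocity, reduce):
  pull out 2: (2/641) = +1  (since 641 mod 8 = 1)
  reciprocity: (25/641) -> +(641/25)
  reduce: (16/25)
  pull out 2: (2/25) = +1  (since 25 mod 8 = 1)
  pull out 2: (2/25) = +1  (since 25 mod 8 = 1)
  pull out 2: (2/25) = +1  (since 25 mod 8 = 1)
  pull out 2: (2/25) = +1  (since 25 mod 8 = 1)
  (1/25) = 1
Product of signs = 1
(50/641) = 1

1


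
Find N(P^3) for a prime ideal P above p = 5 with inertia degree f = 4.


N(P^a) = p^(a*f)
= 5^(3*4)
= 5^12
= 244140625

244140625


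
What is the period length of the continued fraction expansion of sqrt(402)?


Run the CF algorithm for sqrt(402).
a_0 = floor(sqrt(402)) = 20; set m_0=0, q_0=1.
Recurrence: m' = q*a - m,  q' = (d - m'^2)/q,  a' = floor((a_0 + m')/q').
  step 1: m=20, q=2, a=20
  step 2: m=20, q=1, a=40
a_2 = 2*a_0 = 40, so the period closes here.
sqrt(402) = [20; 20, 40]
Period length = 2

2


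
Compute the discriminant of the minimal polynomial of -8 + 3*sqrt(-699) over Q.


The element -8 + 3*sqrt(-699) has minimal polynomial:
x^2 + 16*x + 6355
Discriminant = (16)^2 - 4*(6355)
= 256 - 25420
= -25164

-25164


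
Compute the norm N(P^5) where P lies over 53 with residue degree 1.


N(P^a) = p^(a*f)
= 53^(5*1)
= 53^5
= 418195493

418195493


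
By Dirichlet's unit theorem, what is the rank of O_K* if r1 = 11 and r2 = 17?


By Dirichlet's unit theorem:
rank = r1 + r2 - 1
= 11 + 17 - 1
= 27

27


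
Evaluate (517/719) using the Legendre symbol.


p = 719 is prime, so compute (517/719) with the reciprocity algorithm (Jacobi-symbol steps: pull out 2s via (2/n), flip via reciprocity, reduce):
  reciprocity: (517/719) -> +(719/517)
  reduce: (202/517)
  pull out 2: (2/517) = -1  (since 517 mod 8 = 5)
  reciprocity: (101/517) -> +(517/101)
  reduce: (12/101)
  pull out 2: (2/101) = -1  (since 101 mod 8 = 5)
  pull out 2: (2/101) = -1  (since 101 mod 8 = 5)
  reciprocity: (3/101) -> +(101/3)
  reduce: (2/3)
  pull out 2: (2/3) = -1  (since 3 mod 8 = 3)
  (1/3) = 1
Product of signs = 1
(517/719) = 1

1


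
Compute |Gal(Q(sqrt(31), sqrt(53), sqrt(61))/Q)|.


The 3 square roots of distinct primes are multiplicatively independent over Q,
so [K:Q] = 2^3 and Gal(K/Q) is isomorphic to (Z/2Z)^3.
|Gal| = 2^3 = 8

8


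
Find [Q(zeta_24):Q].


The degree equals Euler's totient phi(24).
24 = 2^3 * 3
phi(24) = 8

8


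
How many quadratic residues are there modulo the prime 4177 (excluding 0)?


For prime p, the number of non-zero quadratic residues is (p-1)/2.
= (4177-1)/2
= 2088

2088


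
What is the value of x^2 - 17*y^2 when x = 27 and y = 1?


x^2 - d*y^2
= 27^2 - 17*1^2
= 729 - 17
= 712

712


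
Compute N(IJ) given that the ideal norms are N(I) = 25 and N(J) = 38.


N(IJ) = N(I) * N(J)
= 25 * 38
= 950

950


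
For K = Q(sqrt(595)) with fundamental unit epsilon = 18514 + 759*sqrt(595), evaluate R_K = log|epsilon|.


epsilon = 18514 + 759*sqrt(595)
= 37028.0000
R = ln(37028.0000)
= 10.5194

10.5194


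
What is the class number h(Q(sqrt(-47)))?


K = Q(sqrt(-47)). d mod 4 = 1, so D = disc(K) = d = -47
h(K) equals the number of primitive reduced positive-definite forms (a, b, c) = a*x^2 + b*x*y + c*y^2 with b^2 - 4ac = D,
where reduced means |b| <= a <= c, with b >= 0 whenever |b| = a or a = c, and primitive means gcd(a, b, c) = 1.
Reduced forces 3a^2 <= |D| = 47, so 1 <= a <= 3; b must have the parity of D, and c = (b^2 - D)/(4a) must be an integer >= a.
Enumerate a = 1..3, b in [-a, a]:
  a=1: (1, 1, 12)  [1]
  a=2: (2, -1, 6), (2, 1, 6)  [2]
  a=3: (3, -1, 4), (3, 1, 4)  [2]
Total reduced forms: 1 + 2 + 2 = 5
h = 5

5


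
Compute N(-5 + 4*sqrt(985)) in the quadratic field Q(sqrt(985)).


N(a + b*sqrt(d)) = a^2 - d*b^2
= (-5)^2 - (985)*(4)^2
= 25 - 15760
= -15735

-15735


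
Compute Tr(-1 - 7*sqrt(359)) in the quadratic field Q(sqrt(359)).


Tr(a + b*sqrt(d)) = (a + b*sqrt(d)) + (a - b*sqrt(d)) = 2a
= 2 * (-1)
= -2

-2


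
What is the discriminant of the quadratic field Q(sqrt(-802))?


For K = Q(sqrt(d)) with d squarefree: disc(K) = d if d = 1 mod 4, and disc(K) = 4d if d = 2 or 3 mod 4.
Here d = -802, and d mod 4 = 2.
d = 2 mod 4, not 1 (O_K = Z[sqrt(d)]), so disc(K) = 4d = 4 * (-802) = -3208

-3208


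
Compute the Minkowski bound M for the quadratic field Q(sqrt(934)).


d = 934, d mod 4 = 2, so disc(K) = 4d = 3736; |disc(K)| = 3736
Real quadratic field, so n = 2, s = r2 = 0, r1 = 2
M = (n!/n^n) * (4/pi)^s * sqrt(|disc(K)|) = (2!/2^2) * (4/pi)^0 * sqrt(3736)
= 0.5 * 1.000000 * 61.122827
= 30.5614

30.5614


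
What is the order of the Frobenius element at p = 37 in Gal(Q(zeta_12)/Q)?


The Frobenius at p in Gal(Q(zeta_n)/Q) = (Z/nZ)* is the class of p, so its order is ord_12(37), the smallest k >= 1 with 37^k = 1 mod 12.
n = 12 = 2^2 * 3, phi(12) = 4; the order divides phi(n).
Divisors of 4: 1, 2, 4
Repeated squaring mod 12: 37^1 = 1, 37^2 = 1, 37^4 = 1
Test divisors in increasing order:
  k=1: 37^1 = 1 mod 12  <- first divisor giving 1
Order = 1

1


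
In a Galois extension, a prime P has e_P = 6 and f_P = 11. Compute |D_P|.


|D_P| = e * f
= 6 * 11
= 66

66


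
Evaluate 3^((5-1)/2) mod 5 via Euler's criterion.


p = 5 is prime and the exponent is (p-1)/2 = 2, so by Euler's criterion 3^2 = (3/5) = +1 or -1 mod 5.
Compute by square-and-multiply:
  2 = 2 (binary 10)
  Repeated squaring mod 5: 3^1 = 3, 3^2 = 4
  3^2 = 4 mod 5
Result 4 = p - 1 = -1 mod 5: 3 is a quadratic non-residue mod 5. As a residue in [0, p-1] the value is 4.
3^2 mod 5 = 4

4


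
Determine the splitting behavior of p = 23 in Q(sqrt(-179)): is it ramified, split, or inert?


K = Q(sqrt(-179)). Since d mod 4 = 1, disc(K) = -179.
Check p | disc: -179 mod 23 = 5.
p does not divide disc. Compute Legendre symbol (d/p):
5^((23-1)/2) mod 23 = -1
(d/p) = -1, so p is inert: (p) stays prime with e=1, f=2, g=1.
Therefore p is inert.

inert


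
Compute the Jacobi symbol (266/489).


Compute (266/489) via quadratic reciprocity:
  pull out 2: (2/489) = +1  (since 489 mod 8 = 1)
  reciprocity: (133/489) -> +(489/133)
  reduce: (90/133)
  pull out 2: (2/133) = -1  (since 133 mod 8 = 5)
  reciprocity: (45/133) -> +(133/45)
  reduce: (43/45)
  reciprocity: (43/45) -> +(45/43)
  reduce: (2/43)
  pull out 2: (2/43) = -1  (since 43 mod 8 = 3)
  (1/43) = 1
Product of signs = 1

1


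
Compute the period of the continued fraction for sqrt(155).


Run the CF algorithm for sqrt(155).
a_0 = floor(sqrt(155)) = 12; set m_0=0, q_0=1.
Recurrence: m' = q*a - m,  q' = (d - m'^2)/q,  a' = floor((a_0 + m')/q').
  step 1: m=12, q=11, a=2
  step 2: m=10, q=5, a=4
  step 3: m=10, q=11, a=2
  step 4: m=12, q=1, a=24
a_4 = 2*a_0 = 24, so the period closes here.
sqrt(155) = [12; 2, 4, 2, 24]
Period length = 4

4


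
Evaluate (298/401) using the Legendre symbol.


p = 401 is prime, so compute (298/401) with the reciprocity algorithm (Jacobi-symbol steps: pull out 2s via (2/n), flip via reciprocity, reduce):
  pull out 2: (2/401) = +1  (since 401 mod 8 = 1)
  reciprocity: (149/401) -> +(401/149)
  reduce: (103/149)
  reciprocity: (103/149) -> +(149/103)
  reduce: (46/103)
  pull out 2: (2/103) = +1  (since 103 mod 8 = 7)
  reciprocity: (23/103) -> -(103/23)
  reduce: (11/23)
  reciprocity: (11/23) -> -(23/11)
  reduce: (1/11)
  (1/11) = 1
Product of signs = 1
(298/401) = 1

1


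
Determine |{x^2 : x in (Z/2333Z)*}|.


For prime p, the number of non-zero quadratic residues is (p-1)/2.
= (2333-1)/2
= 1166

1166


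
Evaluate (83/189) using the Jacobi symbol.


Compute (83/189) via quadratic reciprocity:
  reciprocity: (83/189) -> +(189/83)
  reduce: (23/83)
  reciprocity: (23/83) -> -(83/23)
  reduce: (14/23)
  pull out 2: (2/23) = +1  (since 23 mod 8 = 7)
  reciprocity: (7/23) -> -(23/7)
  reduce: (2/7)
  pull out 2: (2/7) = +1  (since 7 mod 8 = 7)
  (1/7) = 1
Product of signs = 1

1


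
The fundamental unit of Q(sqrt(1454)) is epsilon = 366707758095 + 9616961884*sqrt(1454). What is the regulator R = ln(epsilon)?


epsilon = 366707758095 + 9616961884*sqrt(1454)
= 7.3342e+11
R = ln(7.3342e+11)
= 27.3210

27.3210


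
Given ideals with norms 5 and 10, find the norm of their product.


N(IJ) = N(I) * N(J)
= 5 * 10
= 50

50


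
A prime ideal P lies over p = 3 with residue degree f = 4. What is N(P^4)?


N(P^a) = p^(a*f)
= 3^(4*4)
= 3^16
= 43046721

43046721


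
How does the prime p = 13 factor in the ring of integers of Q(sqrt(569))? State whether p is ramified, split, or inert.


K = Q(sqrt(569)). Since d mod 4 = 1, disc(K) = 569.
Check p | disc: 569 mod 13 = 10.
p does not divide disc. Compute Legendre symbol (d/p):
10^((13-1)/2) mod 13 = 1
(d/p) = 1, so p splits: (p) = P*P' with e=1, f=1, g=2.
Therefore p is split.

split


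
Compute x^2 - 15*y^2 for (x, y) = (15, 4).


x^2 - d*y^2
= 15^2 - 15*4^2
= 225 - 240
= -15

-15


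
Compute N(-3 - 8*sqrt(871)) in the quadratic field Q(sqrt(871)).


N(a + b*sqrt(d)) = a^2 - d*b^2
= (-3)^2 - (871)*(-8)^2
= 9 - 55744
= -55735

-55735


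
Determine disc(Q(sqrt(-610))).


For K = Q(sqrt(d)) with d squarefree: disc(K) = d if d = 1 mod 4, and disc(K) = 4d if d = 2 or 3 mod 4.
Here d = -610, and d mod 4 = 2.
d = 2 mod 4, not 1 (O_K = Z[sqrt(d)]), so disc(K) = 4d = 4 * (-610) = -2440

-2440


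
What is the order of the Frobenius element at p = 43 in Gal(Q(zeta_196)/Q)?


The Frobenius at p in Gal(Q(zeta_n)/Q) = (Z/nZ)* is the class of p, so its order is ord_196(43), the smallest k >= 1 with 43^k = 1 mod 196.
n = 196 = 2^2 * 7^2, phi(196) = 84; the order divides phi(n).
Divisors of 84: 1, 2, 3, 4, 6, 7, 12, 14, 21, 28, 42, 84
Repeated squaring mod 196: 43^1 = 43, 43^2 = 85, 43^4 = 169, 43^8 = 141, 43^16 = 85, 43^32 = 169, 43^64 = 141
Test divisors in increasing order:
  k=1: 43^1 = 43 mod 196
  k=2: 43^2 = 85 mod 196
  k=3: 43^3 = 85 * 43 = 127 mod 196
  k=4: 43^4 = 169 mod 196
  k=6: 43^6 = 169 * 85 = 57 mod 196
  k=7: 43^7 = 169 * 85 * 43 = 99 mod 196
  k=12: 43^12 = 141 * 169 = 113 mod 196
  k=14: 43^14 = 141 * 169 * 85 = 1 mod 196  <- first divisor giving 1
Order = 14

14
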